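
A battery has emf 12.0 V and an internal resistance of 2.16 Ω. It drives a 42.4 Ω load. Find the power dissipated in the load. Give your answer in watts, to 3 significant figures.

Load and internal resistance form a series loop — compute the loop current, then the load power via I²R.
I = ε / (r + R) = 12.0 / (2.16 + 42.4) = 0.2693 A
P_load = I² R = (0.2693)² × 42.4 = 3.075 W

3.07 W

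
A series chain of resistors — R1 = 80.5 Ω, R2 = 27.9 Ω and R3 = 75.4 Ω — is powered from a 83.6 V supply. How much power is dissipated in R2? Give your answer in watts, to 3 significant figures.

5.77 W

In a series string the same current flows through every resistor — find that current, then P = I²R for the one we want.
R_total = 80.5 + 27.9 + 75.4 = 183.8 Ω
I = V / R_total = 83.6 / 183.8 = 0.4548 A
P_R2 = I² × R2 = (0.4548)² × 27.9 = 5.772 W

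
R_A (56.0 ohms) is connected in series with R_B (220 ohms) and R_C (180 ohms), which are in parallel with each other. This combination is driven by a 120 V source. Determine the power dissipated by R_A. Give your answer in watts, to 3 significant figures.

Replace R_B and R_C with their parallel equivalent so the circuit becomes R_A in series with R_p.
R_p = (220×180)/(220+180) = 99.00 Ω
R_total = 56.0 + 99.00 = 155.0 Ω
I = V / R_total = 120 / 155.0 = 0.7742 A
R_A carries the full series current, so P = I²R.
P_R_A = (0.7742)² × 56.0 = 33.57 W

33.6 W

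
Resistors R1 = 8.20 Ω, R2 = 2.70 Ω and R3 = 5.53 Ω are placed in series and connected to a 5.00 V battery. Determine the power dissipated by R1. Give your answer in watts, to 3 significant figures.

The current is common to all series resistors; compute it, then apply P = I²R for the target.
R_total = 8.20 + 2.70 + 5.53 = 16.43 Ω
I = V / R_total = 5.00 / 16.43 = 0.3043 A
P_R1 = I² × R1 = (0.3043)² × 8.20 = 0.7594 W

0.759 W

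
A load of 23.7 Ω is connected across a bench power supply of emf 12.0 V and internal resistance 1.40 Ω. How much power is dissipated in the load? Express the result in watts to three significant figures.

The internal resistance and the load are in series, so the same I flows through both; get I from ε/(r+R), then I²R for the load.
I = ε / (r + R) = 12.0 / (1.40 + 23.7) = 0.4781 A
P_load = I² R = (0.4781)² × 23.7 = 5.417 W

5.42 W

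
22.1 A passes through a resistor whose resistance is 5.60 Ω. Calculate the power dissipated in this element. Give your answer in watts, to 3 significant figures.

The current through and the resistance of the element are both given; use P = I²R.
P = (22.10 A)² × 5.60 Ω = 2735 W

2740 W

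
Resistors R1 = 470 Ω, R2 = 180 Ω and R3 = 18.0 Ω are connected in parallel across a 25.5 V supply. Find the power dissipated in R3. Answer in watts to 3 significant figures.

The supply voltage appears across each parallel branch — just use P = V²/R3.
P_R3 = V² / R3 = (25.5)² / 18.0 Ω = 36.12 W

36.1 W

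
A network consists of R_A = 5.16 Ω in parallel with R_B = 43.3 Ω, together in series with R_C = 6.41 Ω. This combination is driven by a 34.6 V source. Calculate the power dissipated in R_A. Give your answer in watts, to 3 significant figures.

40.6 W

Collapse the R_A‖R_B pair into one equivalent R_p; then R_p and R_C form a series string.
R_p = (5.16×43.3)/(5.16+43.3) = 4.611 Ω
R_total = R_p + 6.41 = 4.611 + 6.41 = 11.02 Ω
I = V / R_total = 34.6 / 11.02 = 3.140 A
Voltage across the parallel pair: V_p = I × R_p = 3.140 × 4.611 = 14.48 V
Use P = V²/R for R_A with V = V_p.
P_R_A = (14.48)² / 5.16 = 40.61 W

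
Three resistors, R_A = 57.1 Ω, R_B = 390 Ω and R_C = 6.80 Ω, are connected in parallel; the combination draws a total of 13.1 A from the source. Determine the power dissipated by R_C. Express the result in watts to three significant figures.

Only the total current is stated, so first find the parallel equivalent to get the voltage across the combination.
1/R_eq = 1/57.1 + 1/390 + 1/6.80 ⇒ R_eq = 5.983 Ω
V = I_total × R_eq = 13.10 × 5.983 = 78.38 V
P_R_C = V² / R_C = (78.38)² / 6.80 = 903.4 W

903 W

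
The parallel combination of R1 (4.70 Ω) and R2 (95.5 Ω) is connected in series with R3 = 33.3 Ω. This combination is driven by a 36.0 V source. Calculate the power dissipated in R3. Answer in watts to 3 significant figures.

Combine R1 and R2 into their parallel equivalent first, reducing the network to two series resistors.
R_p = (4.70×95.5)/(4.70+95.5) = 4.480 Ω
R_total = R_p + 33.3 = 4.480 + 33.3 = 37.78 Ω
I = V / R_total = 36.0 / 37.78 = 0.9529 A
All the supply current flows through R3; use P = I²R3.
P_R3 = (0.9529)² × 33.3 = 30.24 W

30.2 W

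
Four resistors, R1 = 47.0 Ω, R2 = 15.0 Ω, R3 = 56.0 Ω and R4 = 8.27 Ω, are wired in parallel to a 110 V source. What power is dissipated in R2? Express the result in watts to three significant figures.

807 W

The supply voltage appears across each parallel branch — just use P = V²/R2.
P_R2 = V² / R2 = (110)² / 15.0 Ω = 806.7 W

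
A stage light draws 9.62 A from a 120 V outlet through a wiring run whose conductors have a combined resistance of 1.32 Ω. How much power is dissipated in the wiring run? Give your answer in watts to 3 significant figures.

122 W

Line loss is just I²R for the cable — we know both I and R_line directly.
The wiring run carries the full 9.62 A.
P_line = I² R_line = (9.620)² × 1.32 = 122.2 W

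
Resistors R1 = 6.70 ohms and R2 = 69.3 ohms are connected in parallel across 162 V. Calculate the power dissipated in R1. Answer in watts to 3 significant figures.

The supply voltage appears across each parallel branch — just use P = V²/R1.
P_R1 = V² / R1 = (162)² / 6.70 Ω = 3917 W

3920 W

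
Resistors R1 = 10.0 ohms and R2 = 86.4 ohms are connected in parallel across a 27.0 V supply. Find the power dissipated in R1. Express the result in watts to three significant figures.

72.9 W

Each parallel branch sees the full supply voltage, so P = V²/R applies directly to the target branch.
P_R1 = V² / R1 = (27.0)² / 10.0 Ω = 72.90 W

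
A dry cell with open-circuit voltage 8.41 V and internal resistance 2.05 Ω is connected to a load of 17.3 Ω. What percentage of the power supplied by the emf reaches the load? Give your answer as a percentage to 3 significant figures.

η = P_load/(P_load+P_int) = I²R/(I²R+I²r) = R/(R+r) — the I² cancels for series elements.
η = R / (R + r) = 17.3 / (17.3 + 2.05) = 0.8941

89.4 %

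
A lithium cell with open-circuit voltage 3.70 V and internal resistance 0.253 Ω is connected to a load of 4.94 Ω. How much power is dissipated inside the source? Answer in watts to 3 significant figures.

The internal resistance carries the same current as the load; P_int = I²r.
I = ε / (r + R) = 3.70 / (0.253 + 4.94) = 0.7125 A
P_int = I² r = (0.7125)² × 0.253 = 0.1284 W

0.128 W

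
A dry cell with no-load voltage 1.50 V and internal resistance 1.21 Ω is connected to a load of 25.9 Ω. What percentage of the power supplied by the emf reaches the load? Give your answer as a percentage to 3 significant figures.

95.5 %

Efficiency is P_load / P_total. With a series r and R sharing the same I, P = I²R for each, so η = R/(R+r).
η = R / (R + r) = 25.9 / (25.9 + 1.21) = 0.9554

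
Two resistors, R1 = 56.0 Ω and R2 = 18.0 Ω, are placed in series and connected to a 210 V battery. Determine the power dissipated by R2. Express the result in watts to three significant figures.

Every series element carries the same I. Get I from the total resistance, then P = I² × R2.
R_total = 56.0 + 18.0 = 74.00 Ω
I = V / R_total = 210 / 74.00 = 2.838 A
P_R2 = I² × R2 = (2.838)² × 18.0 = 145.0 W

145 W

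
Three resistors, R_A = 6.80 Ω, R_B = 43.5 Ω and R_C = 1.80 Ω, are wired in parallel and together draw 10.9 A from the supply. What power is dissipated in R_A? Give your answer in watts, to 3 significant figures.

33.2 W

Parallel branches share V, not I — compute V via R_eq, then use V²/R for the target branch.
1/R_eq = 1/6.80 + 1/43.5 + 1/1.80 ⇒ R_eq = 1.378 Ω
V = I_total × R_eq = 10.90 × 1.378 = 15.02 V
P_R_A = V² / R_A = (15.02)² / 6.80 = 33.19 W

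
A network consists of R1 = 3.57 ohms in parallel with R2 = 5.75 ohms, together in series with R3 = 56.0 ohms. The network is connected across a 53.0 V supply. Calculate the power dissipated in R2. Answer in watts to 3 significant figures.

First find R_p for the parallel pair, then treat R_p + R3 as a series loop.
R_p = (3.57×5.75)/(3.57+5.75) = 2.203 Ω
R_total = R_p + 56.0 = 2.203 + 56.0 = 58.20 Ω
I = V / R_total = 53.0 / 58.20 = 0.9106 A
Voltage across the parallel pair: V_p = I × R_p = 0.9106 × 2.203 = 2.006 V
R2 sits across V_p; its power is V_p²/R.
P_R2 = (2.006)² / 5.75 = 0.6996 W

0.700 W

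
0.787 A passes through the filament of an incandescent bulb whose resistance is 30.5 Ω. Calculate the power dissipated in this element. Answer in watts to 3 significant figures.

18.9 W

With I and R stated, P = I²R applies in one step.
P = (0.7870 A)² × 30.5 Ω = 18.89 W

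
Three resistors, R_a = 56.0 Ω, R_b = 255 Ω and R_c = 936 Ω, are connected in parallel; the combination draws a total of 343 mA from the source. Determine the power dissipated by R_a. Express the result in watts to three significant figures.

4.02 W

We need the common branch voltage; get it from I_total × R_eq, then P = V²/R for the branch.
1/R_eq = 1/56.0 + 1/255 + 1/936 ⇒ R_eq = 43.77 Ω
V = I_total × R_eq = 0.3430 × 43.77 = 15.01 V
P_R_a = V² / R_a = (15.01)² / 56.0 = 4.025 W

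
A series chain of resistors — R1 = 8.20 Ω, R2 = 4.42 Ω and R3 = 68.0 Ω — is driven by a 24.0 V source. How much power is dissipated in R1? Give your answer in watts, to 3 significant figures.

0.727 W

Series elements share the same current, so find I first, then use P = I²R.
R_total = 8.20 + 4.42 + 68.0 = 80.62 Ω
I = V / R_total = 24.0 / 80.62 = 0.2977 A
P_R1 = I² × R1 = (0.2977)² × 8.20 = 0.7267 W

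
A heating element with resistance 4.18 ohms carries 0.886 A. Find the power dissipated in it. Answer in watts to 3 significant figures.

With I and R stated, P = I²R applies in one step.
P = (0.8860 A)² × 4.18 Ω = 3.281 W

3.28 W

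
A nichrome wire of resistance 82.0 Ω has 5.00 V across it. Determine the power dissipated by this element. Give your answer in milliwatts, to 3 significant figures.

With V across and R both known, P = V²/R gives the dissipation directly.
P = (5.00 V)² / 82.0 Ω = 0.3049 W

305 mW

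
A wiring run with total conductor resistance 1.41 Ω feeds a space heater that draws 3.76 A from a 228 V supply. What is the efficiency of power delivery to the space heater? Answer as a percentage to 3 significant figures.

The wiring run carries the full 3.76 A.
P_line = I² R_line = (3.760)² × 1.41 = 19.93 W
P_source = V I = 228 × 3.760 = 857.3 W; P_load = 837.3 W
η = P_load / P_source = 837.3 / 857.3 = 0.9767

97.7 %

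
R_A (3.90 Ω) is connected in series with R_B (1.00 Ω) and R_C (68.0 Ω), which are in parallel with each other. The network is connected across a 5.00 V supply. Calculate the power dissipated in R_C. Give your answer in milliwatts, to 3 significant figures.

15.0 mW

First combine the parallel branches into one equivalent R_p, then R_A + R_p is a series pair.
R_p = (1.00×68.0)/(1.00+68.0) = 0.9855 Ω
R_total = 3.90 + 0.9855 = 4.886 Ω
I = V / R_total = 5.00 / 4.886 = 1.023 A
Voltage across the parallel pair: V_p = I × R_p = 1.023 × 0.9855 = 1.009 V
R_C sees V_p directly, so P = V_p² / R_C.
P_R_C = (1.009)² / 68.0 = 0.01496 W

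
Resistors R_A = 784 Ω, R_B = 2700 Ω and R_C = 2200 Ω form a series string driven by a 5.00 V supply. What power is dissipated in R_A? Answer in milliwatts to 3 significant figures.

0.607 mW

Since the resistors are in series they all carry the loop current I = V/R_total; the power in any one is I²R.
R_total = 784 + 2700 + 2200 = 5684 Ω
I = V / R_total = 5.00 / 5684 = 0.0008797 A
P_R_A = I² × R_A = (0.0008797)² × 784 = 0.0006067 W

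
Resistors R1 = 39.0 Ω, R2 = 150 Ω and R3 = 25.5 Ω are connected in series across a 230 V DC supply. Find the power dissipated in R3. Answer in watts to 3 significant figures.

The current is common to all series resistors; compute it, then apply P = I²R for the target.
R_total = 39.0 + 150 + 25.5 = 214.5 Ω
I = V / R_total = 230 / 214.5 = 1.072 A
P_R3 = I² × R3 = (1.072)² × 25.5 = 29.32 W

29.3 W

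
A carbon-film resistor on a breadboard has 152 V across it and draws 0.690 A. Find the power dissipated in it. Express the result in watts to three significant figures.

105 W

Both the voltage across and the current through the element are known, so P = V I applies directly.
P = 152 V × 0.6900 A = 104.9 W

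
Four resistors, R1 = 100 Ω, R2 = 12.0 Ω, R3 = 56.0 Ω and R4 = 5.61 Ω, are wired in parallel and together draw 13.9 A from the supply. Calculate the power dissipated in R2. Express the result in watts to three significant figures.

We need the common branch voltage; get it from I_total × R_eq, then P = V²/R for the branch.
1/R_eq = 1/100 + 1/12.0 + 1/56.0 + 1/5.61 ⇒ R_eq = 3.455 Ω
V = I_total × R_eq = 13.90 × 3.455 = 48.02 V
P_R2 = V² / R2 = (48.02)² / 12.0 = 192.2 W

192 W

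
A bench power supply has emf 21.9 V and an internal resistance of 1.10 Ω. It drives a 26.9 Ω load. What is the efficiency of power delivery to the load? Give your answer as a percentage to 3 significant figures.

96.1 %

Both r and R carry the same current, so the power split is just the resistance split: η = R/(R+r).
η = R / (R + r) = 26.9 / (26.9 + 1.10) = 0.9607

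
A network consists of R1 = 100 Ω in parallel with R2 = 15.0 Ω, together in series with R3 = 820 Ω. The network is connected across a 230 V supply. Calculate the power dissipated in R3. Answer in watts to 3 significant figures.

62.5 W

Combine R1 and R2 into their parallel equivalent first, reducing the network to two series resistors.
R_p = (100×15.0)/(100+15.0) = 13.04 Ω
R_total = R_p + 820 = 13.04 + 820 = 833.0 Ω
I = V / R_total = 230 / 833.0 = 0.2761 A
R3 carries the full series current, so P = I²R.
P_R3 = (0.2761)² × 820 = 62.51 W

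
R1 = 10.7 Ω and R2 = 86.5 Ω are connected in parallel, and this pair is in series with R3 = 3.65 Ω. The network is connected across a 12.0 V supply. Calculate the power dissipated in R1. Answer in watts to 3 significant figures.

Reduce the parallel combination to a single R_p; the circuit then becomes R_p in series with the remaining resistor.
R_p = (10.7×86.5)/(10.7+86.5) = 9.522 Ω
R_total = R_p + 3.65 = 9.522 + 3.65 = 13.17 Ω
I = V / R_total = 12.0 / 13.17 = 0.9110 A
Voltage across the parallel pair: V_p = I × R_p = 0.9110 × 9.522 = 8.675 V
R1 has V_p across it, so P = V_p²/R1.
P_R1 = (8.675)² / 10.7 = 7.033 W

7.03 W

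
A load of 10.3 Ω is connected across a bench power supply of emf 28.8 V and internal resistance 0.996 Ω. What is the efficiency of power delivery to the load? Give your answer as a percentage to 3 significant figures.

Efficiency is P_load / P_total. With a series r and R sharing the same I, P = I²R for each, so η = R/(R+r).
η = R / (R + r) = 10.3 / (10.3 + 0.996) = 0.9118

91.2 %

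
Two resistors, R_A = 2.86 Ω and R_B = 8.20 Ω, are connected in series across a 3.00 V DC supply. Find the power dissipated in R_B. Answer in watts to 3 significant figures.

0.603 W

The current is common to all series resistors; compute it, then apply P = I²R for the target.
R_total = 2.86 + 8.20 = 11.06 Ω
I = V / R_total = 3.00 / 11.06 = 0.2712 A
P_R_B = I² × R_B = (0.2712)² × 8.20 = 0.6033 W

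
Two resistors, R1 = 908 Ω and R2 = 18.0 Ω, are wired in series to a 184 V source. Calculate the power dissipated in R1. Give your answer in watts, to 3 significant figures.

In a series string the same current flows through every resistor — find that current, then P = I²R for the one we want.
R_total = 908 + 18.0 = 926.0 Ω
I = V / R_total = 184 / 926.0 = 0.1987 A
P_R1 = I² × R1 = (0.1987)² × 908 = 35.85 W

35.9 W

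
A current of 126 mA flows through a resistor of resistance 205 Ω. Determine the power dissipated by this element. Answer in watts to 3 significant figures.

With I and R stated, P = I²R applies in one step.
P = (0.1260 A)² × 205 Ω = 3.255 W

3.25 W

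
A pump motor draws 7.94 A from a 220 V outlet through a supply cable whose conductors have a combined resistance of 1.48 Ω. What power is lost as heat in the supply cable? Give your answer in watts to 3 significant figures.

Line loss is just I²R for the cable — we know both I and R_line directly.
The supply cable carries the full 7.94 A.
P_line = I² R_line = (7.940)² × 1.48 = 93.30 W

93.3 W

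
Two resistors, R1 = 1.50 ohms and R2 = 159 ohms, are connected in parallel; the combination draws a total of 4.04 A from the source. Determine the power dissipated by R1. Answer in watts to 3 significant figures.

The branches share the same voltage, but only the total current is given — find V from the equivalent resistance first.
1/R_eq = 1/1.50 + 1/159 ⇒ R_eq = 1.486 Ω
V = I_total × R_eq = 4.040 × 1.486 = 6.003 V
P_R1 = V² / R1 = (6.003)² / 1.50 = 24.03 W

24.0 W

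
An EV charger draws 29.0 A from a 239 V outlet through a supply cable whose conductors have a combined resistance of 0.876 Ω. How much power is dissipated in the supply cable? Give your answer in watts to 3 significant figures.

The supply cable is a series resistance carrying the load current; its dissipation is I²R_line.
The supply cable carries the full 29.0 A.
P_line = I² R_line = (29.00)² × 0.876 = 736.7 W

737 W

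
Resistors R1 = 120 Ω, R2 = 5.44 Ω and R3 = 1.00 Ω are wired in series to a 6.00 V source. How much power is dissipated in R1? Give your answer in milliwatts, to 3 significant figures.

270 mW

The current is common to all series resistors; compute it, then apply P = I²R for the target.
R_total = 120 + 5.44 + 1.00 = 126.4 Ω
I = V / R_total = 6.00 / 126.4 = 0.04745 A
P_R1 = I² × R1 = (0.04745)² × 120 = 0.2702 W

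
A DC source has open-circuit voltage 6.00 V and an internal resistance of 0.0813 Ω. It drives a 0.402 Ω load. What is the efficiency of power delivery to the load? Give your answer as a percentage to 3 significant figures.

83.2 %

Efficiency is P_load / P_total. With a series r and R sharing the same I, P = I²R for each, so η = R/(R+r).
η = R / (R + r) = 0.402 / (0.402 + 0.0813) = 0.8318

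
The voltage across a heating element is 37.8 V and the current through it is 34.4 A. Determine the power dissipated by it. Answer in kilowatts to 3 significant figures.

1.30 kW

Since both terminal voltage and current are stated, P = V I gives the power in one step.
P = 37.8 V × 34.40 A = 1300 W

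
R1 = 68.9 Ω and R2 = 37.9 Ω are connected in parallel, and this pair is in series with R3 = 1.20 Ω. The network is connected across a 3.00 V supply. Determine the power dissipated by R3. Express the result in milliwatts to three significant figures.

Reduce the parallel combination to a single R_p; the circuit then becomes R_p in series with the remaining resistor.
R_p = (68.9×37.9)/(68.9+37.9) = 24.45 Ω
R_total = R_p + 1.20 = 24.45 + 1.20 = 25.65 Ω
I = V / R_total = 3.00 / 25.65 = 0.1170 A
All the supply current flows through R3; use P = I²R3.
P_R3 = (0.1170)² × 1.20 = 0.01641 W

16.4 mW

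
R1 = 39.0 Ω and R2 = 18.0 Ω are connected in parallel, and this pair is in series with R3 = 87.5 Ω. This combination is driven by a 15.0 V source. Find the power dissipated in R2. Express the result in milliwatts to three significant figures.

Combine R1 and R2 into their parallel equivalent first, reducing the network to two series resistors.
R_p = (39.0×18.0)/(39.0+18.0) = 12.32 Ω
R_total = R_p + 87.5 = 12.32 + 87.5 = 99.82 Ω
I = V / R_total = 15.0 / 99.82 = 0.1503 A
Voltage across the parallel pair: V_p = I × R_p = 0.1503 × 12.32 = 1.851 V
R2 sits across V_p; its power is V_p²/R.
P_R2 = (1.851)² / 18.0 = 0.1903 W

190 mW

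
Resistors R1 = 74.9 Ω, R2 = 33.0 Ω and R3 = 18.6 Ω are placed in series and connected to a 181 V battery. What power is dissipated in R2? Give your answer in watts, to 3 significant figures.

67.6 W

Series elements share the same current, so find I first, then use P = I²R.
R_total = 74.9 + 33.0 + 18.6 = 126.5 Ω
I = V / R_total = 181 / 126.5 = 1.431 A
P_R2 = I² × R2 = (1.431)² × 33.0 = 67.56 W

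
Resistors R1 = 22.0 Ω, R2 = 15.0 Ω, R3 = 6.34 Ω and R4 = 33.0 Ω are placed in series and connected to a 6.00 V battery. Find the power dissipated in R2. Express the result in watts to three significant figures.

Series elements share the same current, so find I first, then use P = I²R.
R_total = 22.0 + 15.0 + 6.34 + 33.0 = 76.34 Ω
I = V / R_total = 6.00 / 76.34 = 0.07860 A
P_R2 = I² × R2 = (0.07860)² × 15.0 = 0.09266 W

0.0927 W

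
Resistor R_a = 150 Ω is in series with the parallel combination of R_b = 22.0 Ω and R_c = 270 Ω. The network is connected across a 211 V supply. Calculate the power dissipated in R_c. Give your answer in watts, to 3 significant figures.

2.35 W

Replace R_b and R_c with their parallel equivalent so the circuit becomes R_a in series with R_p.
R_p = (22.0×270)/(22.0+270) = 20.34 Ω
R_total = 150 + 20.34 = 170.3 Ω
I = V / R_total = 211 / 170.3 = 1.239 A
Voltage across the parallel pair: V_p = I × R_p = 1.239 × 20.34 = 25.20 V
With V_p across R_c, its power is V_p²/R_c.
P_R_c = (25.20)² / 270 = 2.352 W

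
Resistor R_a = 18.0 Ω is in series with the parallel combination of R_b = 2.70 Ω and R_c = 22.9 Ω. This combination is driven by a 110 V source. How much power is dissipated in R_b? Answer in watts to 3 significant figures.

Collapse R_b‖R_c to a single equivalent, reducing the network to two series elements.
R_p = (2.70×22.9)/(2.70+22.9) = 2.415 Ω
R_total = 18.0 + 2.415 = 20.42 Ω
I = V / R_total = 110 / 20.42 = 5.388 A
Voltage across the parallel pair: V_p = I × R_p = 5.388 × 2.415 = 13.01 V
With V_p across R_b, its power is V_p²/R_b.
P_R_b = (13.01)² / 2.70 = 62.72 W

62.7 W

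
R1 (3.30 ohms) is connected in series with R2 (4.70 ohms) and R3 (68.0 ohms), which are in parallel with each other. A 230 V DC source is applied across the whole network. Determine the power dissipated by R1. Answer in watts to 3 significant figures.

2950 W

Collapse R2‖R3 to a single equivalent, reducing the network to two series elements.
R_p = (4.70×68.0)/(4.70+68.0) = 4.396 Ω
R_total = 3.30 + 4.396 = 7.696 Ω
I = V / R_total = 230 / 7.696 = 29.89 A
All the current flows through R1; use P = I²R.
P_R1 = (29.89)² × 3.30 = 2947 W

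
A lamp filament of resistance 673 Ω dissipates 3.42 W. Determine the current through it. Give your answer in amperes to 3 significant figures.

0.0713 A

Rearranging the power relation for the two known quantities gives I = √(P / R).
I = √(3.42 / 673) = 0.07129 A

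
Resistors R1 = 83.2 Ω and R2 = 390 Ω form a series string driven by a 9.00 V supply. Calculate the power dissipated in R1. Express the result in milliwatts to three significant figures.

In a series string the same current flows through every resistor — find that current, then P = I²R for the one we want.
R_total = 83.2 + 390 = 473.2 Ω
I = V / R_total = 9.00 / 473.2 = 0.01902 A
P_R1 = I² × R1 = (0.01902)² × 83.2 = 0.03010 W

30.1 mW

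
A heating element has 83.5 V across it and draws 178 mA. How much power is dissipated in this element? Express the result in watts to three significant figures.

14.9 W

With V and I both given, power follows immediately from P = V I.
P = 83.5 V × 0.1780 A = 14.86 W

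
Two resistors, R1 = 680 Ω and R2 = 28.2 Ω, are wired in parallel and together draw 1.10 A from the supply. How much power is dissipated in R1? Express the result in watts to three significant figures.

We need the common branch voltage; get it from I_total × R_eq, then P = V²/R for the branch.
1/R_eq = 1/680 + 1/28.2 ⇒ R_eq = 27.08 Ω
V = I_total × R_eq = 1.100 × 27.08 = 29.78 V
P_R1 = V² / R1 = (29.78)² / 680 = 1.305 W

1.30 W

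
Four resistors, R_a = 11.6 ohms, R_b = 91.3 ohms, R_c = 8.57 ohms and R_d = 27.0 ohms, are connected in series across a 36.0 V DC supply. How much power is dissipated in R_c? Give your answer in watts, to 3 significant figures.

In a series string the same current flows through every resistor — find that current, then P = I²R for the one we want.
R_total = 11.6 + 91.3 + 8.57 + 27.0 = 138.5 Ω
I = V / R_total = 36.0 / 138.5 = 0.2600 A
P_R_c = I² × R_c = (0.2600)² × 8.57 = 0.5793 W

0.579 W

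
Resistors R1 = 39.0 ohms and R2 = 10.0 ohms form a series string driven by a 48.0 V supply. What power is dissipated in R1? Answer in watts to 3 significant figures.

37.4 W

Every series element carries the same I. Get I from the total resistance, then P = I² × R1.
R_total = 39.0 + 10.0 = 49.00 Ω
I = V / R_total = 48.0 / 49.00 = 0.9796 A
P_R1 = I² × R1 = (0.9796)² × 39.0 = 37.42 W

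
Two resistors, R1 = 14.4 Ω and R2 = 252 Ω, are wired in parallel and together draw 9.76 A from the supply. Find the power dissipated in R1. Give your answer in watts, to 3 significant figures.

1230 W

The branches share the same voltage, but only the total current is given — find V from the equivalent resistance first.
1/R_eq = 1/14.4 + 1/252 ⇒ R_eq = 13.62 Ω
V = I_total × R_eq = 9.760 × 13.62 = 132.9 V
P_R1 = V² / R1 = (132.9)² / 14.4 = 1227 W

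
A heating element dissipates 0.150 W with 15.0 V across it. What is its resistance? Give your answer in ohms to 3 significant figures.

1500 Ω

Rearranging the power relation for the two known quantities gives R = V² / P.
R = (15.0)² / 0.150 = 1500 Ω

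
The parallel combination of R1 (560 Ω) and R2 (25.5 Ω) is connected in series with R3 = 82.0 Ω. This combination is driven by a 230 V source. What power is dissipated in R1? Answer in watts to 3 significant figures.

4.96 W

Collapse the R1‖R2 pair into one equivalent R_p; then R_p and R3 form a series string.
R_p = (560×25.5)/(560+25.5) = 24.39 Ω
R_total = R_p + 82.0 = 24.39 + 82.0 = 106.4 Ω
I = V / R_total = 230 / 106.4 = 2.162 A
Voltage across the parallel pair: V_p = I × R_p = 2.162 × 24.39 = 52.73 V
Use P = V²/R for R1 with V = V_p.
P_R1 = (52.73)² / 560 = 4.964 W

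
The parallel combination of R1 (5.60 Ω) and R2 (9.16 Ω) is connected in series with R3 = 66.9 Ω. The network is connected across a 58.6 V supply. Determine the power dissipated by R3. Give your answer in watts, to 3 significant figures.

46.4 W

Combine R1 and R2 into their parallel equivalent first, reducing the network to two series resistors.
R_p = (5.60×9.16)/(5.60+9.16) = 3.475 Ω
R_total = R_p + 66.9 = 3.475 + 66.9 = 70.38 Ω
I = V / R_total = 58.6 / 70.38 = 0.8327 A
All the supply current flows through R3; use P = I²R3.
P_R3 = (0.8327)² × 66.9 = 46.39 W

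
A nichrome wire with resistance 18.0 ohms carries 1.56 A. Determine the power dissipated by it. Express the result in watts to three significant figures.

43.8 W

Current and resistance are given, so P = I²R is the direct form.
P = (1.560 A)² × 18.0 Ω = 43.80 W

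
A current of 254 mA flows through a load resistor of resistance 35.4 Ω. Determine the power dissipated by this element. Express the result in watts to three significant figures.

2.28 W

Current and resistance are given, so P = I²R is the direct form.
P = (0.2540 A)² × 35.4 Ω = 2.284 W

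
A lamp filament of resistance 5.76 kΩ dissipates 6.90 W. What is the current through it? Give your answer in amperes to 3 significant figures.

From P = V I = I²R = V²/R, with the two given quantities we get I = √(P / R).
I = √(6.90 / 5760) = 0.03461 A

0.0346 A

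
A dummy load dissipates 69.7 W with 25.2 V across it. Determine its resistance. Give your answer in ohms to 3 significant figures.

9.11 Ω

The two known quantities fix the third via R = V² / P.
R = (25.2)² / 69.7 = 9.111 Ω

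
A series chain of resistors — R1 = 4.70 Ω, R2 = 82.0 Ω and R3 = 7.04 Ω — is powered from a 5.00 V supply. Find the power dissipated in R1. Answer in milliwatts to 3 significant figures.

In a series string the same current flows through every resistor — find that current, then P = I²R for the one we want.
R_total = 4.70 + 82.0 + 7.04 = 93.74 Ω
I = V / R_total = 5.00 / 93.74 = 0.05334 A
P_R1 = I² × R1 = (0.05334)² × 4.70 = 0.01337 W

13.4 mW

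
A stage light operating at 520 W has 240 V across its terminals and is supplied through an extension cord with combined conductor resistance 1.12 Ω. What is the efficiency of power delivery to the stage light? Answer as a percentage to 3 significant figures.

I = P / V = 520 / 240 = 2.167 A through the extension cord.
P_line = I² R_line = (2.167)² × 1.12 = 5.258 W
P_source = P_load + P_line = 520.0 + 5.258 = 525.3 W
η = P_load / P_source = 520.0 / 525.3 = 0.9900

99.0 %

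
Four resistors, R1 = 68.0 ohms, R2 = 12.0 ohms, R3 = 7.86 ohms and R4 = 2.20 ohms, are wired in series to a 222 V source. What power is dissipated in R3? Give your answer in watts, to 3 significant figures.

Since the resistors are in series they all carry the loop current I = V/R_total; the power in any one is I²R.
R_total = 68.0 + 12.0 + 7.86 + 2.20 = 90.06 Ω
I = V / R_total = 222 / 90.06 = 2.465 A
P_R3 = I² × R3 = (2.465)² × 7.86 = 47.76 W

47.8 W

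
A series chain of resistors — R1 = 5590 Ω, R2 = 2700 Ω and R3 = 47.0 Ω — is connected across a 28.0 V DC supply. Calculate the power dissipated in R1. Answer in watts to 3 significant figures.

Series elements share the same current, so find I first, then use P = I²R.
R_total = 5590 + 2700 + 47.0 = 8337 Ω
I = V / R_total = 28.0 / 8337 = 0.003359 A
P_R1 = I² × R1 = (0.003359)² × 5590 = 0.06305 W

0.0631 W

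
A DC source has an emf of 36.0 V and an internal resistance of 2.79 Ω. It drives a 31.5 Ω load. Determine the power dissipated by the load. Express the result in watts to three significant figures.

34.7 W

Load and internal resistance form a series loop — compute the loop current, then the load power via I²R.
I = ε / (r + R) = 36.0 / (2.79 + 31.5) = 1.050 A
P_load = I² R = (1.050)² × 31.5 = 34.72 W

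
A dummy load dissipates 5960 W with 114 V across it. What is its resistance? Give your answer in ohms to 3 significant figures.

The two known quantities fix the third via R = V² / P.
R = (114)² / 5960 = 2.181 Ω

2.18 Ω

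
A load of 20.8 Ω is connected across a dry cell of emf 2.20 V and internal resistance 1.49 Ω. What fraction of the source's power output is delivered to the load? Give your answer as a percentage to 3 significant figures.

93.3 %

The source delivers εI, of which I²R reaches the load and I²r is lost; since I is common, η = R/(R+r).
η = R / (R + r) = 20.8 / (20.8 + 1.49) = 0.9332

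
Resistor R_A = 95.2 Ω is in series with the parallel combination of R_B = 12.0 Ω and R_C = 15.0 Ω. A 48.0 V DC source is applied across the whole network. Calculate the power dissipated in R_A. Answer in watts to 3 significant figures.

21.1 W

First combine the parallel branches into one equivalent R_p, then R_A + R_p is a series pair.
R_p = (12.0×15.0)/(12.0+15.0) = 6.667 Ω
R_total = 95.2 + 6.667 = 101.9 Ω
I = V / R_total = 48.0 / 101.9 = 0.4712 A
R_A is in the main series path, so its power is I²R_A.
P_R_A = (0.4712)² × 95.2 = 21.14 W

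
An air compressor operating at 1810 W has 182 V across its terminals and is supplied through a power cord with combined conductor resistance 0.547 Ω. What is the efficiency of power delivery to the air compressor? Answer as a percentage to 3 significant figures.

97.1 %

I = P / V = 1810 / 182 = 9.945 A through the power cord.
P_line = I² R_line = (9.945)² × 0.547 = 54.10 W
P_source = P_load + P_line = 1810 + 54.10 = 1864 W
η = P_load / P_source = 1810 / 1864 = 0.9710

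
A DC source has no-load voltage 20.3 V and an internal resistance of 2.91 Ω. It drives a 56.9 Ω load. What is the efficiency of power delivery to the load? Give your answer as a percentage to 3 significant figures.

95.1 %

Both r and R carry the same current, so the power split is just the resistance split: η = R/(R+r).
η = R / (R + r) = 56.9 / (56.9 + 2.91) = 0.9513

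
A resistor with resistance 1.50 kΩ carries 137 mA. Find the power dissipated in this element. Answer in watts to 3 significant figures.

With I and R stated, P = I²R applies in one step.
P = (0.1370 A)² × 1500 Ω = 28.15 W

28.2 W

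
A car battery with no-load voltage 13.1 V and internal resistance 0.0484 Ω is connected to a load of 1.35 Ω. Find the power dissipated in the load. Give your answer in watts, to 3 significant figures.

Find the circuit current first, then P = I²R for the load (series elements share I).
I = ε / (r + R) = 13.1 / (0.0484 + 1.35) = 9.368 A
P_load = I² R = (9.368)² × 1.35 = 118.5 W

118 W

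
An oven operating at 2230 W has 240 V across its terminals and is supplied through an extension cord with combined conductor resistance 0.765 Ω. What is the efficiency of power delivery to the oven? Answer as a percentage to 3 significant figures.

97.1 %

I = P / V = 2230 / 240 = 9.292 A through the extension cord.
P_line = I² R_line = (9.292)² × 0.765 = 66.05 W
P_source = P_load + P_line = 2230 + 66.05 = 2296 W
η = P_load / P_source = 2230 / 2296 = 0.9712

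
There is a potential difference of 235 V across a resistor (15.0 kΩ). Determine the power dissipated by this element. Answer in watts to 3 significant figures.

3.68 W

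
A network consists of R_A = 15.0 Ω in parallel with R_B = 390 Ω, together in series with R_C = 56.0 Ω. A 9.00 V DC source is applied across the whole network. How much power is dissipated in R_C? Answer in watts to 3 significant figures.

0.914 W

Reduce the parallel combination to a single R_p; the circuit then becomes R_p in series with the remaining resistor.
R_p = (15.0×390)/(15.0+390) = 14.44 Ω
R_total = R_p + 56.0 = 14.44 + 56.0 = 70.44 Ω
I = V / R_total = 9.00 / 70.44 = 0.1278 A
All the supply current flows through R_C; use P = I²R_C.
P_R_C = (0.1278)² × 56.0 = 0.9141 W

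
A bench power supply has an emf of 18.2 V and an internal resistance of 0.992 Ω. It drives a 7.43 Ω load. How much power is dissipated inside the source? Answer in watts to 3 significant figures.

4.63 W

r is in series with the load, so it carries the full circuit current — the loss in it is I²r.
I = ε / (r + R) = 18.2 / (0.992 + 7.43) = 2.161 A
P_int = I² r = (2.161)² × 0.992 = 4.633 W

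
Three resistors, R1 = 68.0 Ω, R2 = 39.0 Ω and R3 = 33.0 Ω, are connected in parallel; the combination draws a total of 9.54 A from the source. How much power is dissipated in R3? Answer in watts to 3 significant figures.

The branches share the same voltage, but only the total current is given — find V from the equivalent resistance first.
1/R_eq = 1/68.0 + 1/39.0 + 1/33.0 ⇒ R_eq = 14.15 Ω
V = I_total × R_eq = 9.540 × 14.15 = 135.0 V
P_R3 = V² / R3 = (135.0)² / 33.0 = 552.5 W

553 W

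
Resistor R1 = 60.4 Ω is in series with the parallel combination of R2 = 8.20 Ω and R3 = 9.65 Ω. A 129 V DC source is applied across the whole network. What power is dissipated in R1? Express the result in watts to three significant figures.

First combine the parallel branches into one equivalent R_p, then R1 + R_p is a series pair.
R_p = (8.20×9.65)/(8.20+9.65) = 4.433 Ω
R_total = 60.4 + 4.433 = 64.83 Ω
I = V / R_total = 129 / 64.83 = 1.990 A
R1 carries the full series current, so P = I²R.
P_R1 = (1.990)² × 60.4 = 239.1 W

239 W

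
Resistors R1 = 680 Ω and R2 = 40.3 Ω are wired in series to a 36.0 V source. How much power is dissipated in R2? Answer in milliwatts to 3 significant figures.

101 mW

Since the resistors are in series they all carry the loop current I = V/R_total; the power in any one is I²R.
R_total = 680 + 40.3 = 720.3 Ω
I = V / R_total = 36.0 / 720.3 = 0.04998 A
P_R2 = I² × R2 = (0.04998)² × 40.3 = 0.1007 W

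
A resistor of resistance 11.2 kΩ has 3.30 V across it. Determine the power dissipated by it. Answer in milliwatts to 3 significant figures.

We know the drop across the element and its resistance — P = V²/R, one step.
P = (3.30 V)² / 11200 Ω = 0.0009723 W

0.972 mW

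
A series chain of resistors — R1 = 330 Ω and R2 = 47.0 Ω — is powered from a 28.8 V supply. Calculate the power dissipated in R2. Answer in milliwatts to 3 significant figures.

274 mW

Series elements share the same current, so find I first, then use P = I²R.
R_total = 330 + 47.0 = 377.0 Ω
I = V / R_total = 28.8 / 377.0 = 0.07639 A
P_R2 = I² × R2 = (0.07639)² × 47.0 = 0.2743 W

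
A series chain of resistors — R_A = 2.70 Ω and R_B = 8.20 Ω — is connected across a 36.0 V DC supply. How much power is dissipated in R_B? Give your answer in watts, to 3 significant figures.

In a series string the same current flows through every resistor — find that current, then P = I²R for the one we want.
R_total = 2.70 + 8.20 = 10.90 Ω
I = V / R_total = 36.0 / 10.90 = 3.303 A
P_R_B = I² × R_B = (3.303)² × 8.20 = 89.45 W

89.4 W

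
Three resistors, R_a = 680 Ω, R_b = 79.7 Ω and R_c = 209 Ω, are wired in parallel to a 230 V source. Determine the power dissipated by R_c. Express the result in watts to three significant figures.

253 W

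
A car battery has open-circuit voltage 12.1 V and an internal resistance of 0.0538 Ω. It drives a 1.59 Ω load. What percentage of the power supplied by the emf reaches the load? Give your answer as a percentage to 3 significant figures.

Both r and R carry the same current, so the power split is just the resistance split: η = R/(R+r).
η = R / (R + r) = 1.59 / (1.59 + 0.0538) = 0.9673

96.7 %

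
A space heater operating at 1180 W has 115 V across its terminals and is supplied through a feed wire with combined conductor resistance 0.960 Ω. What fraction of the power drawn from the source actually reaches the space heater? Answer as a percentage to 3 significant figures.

92.1 %

I = P / V = 1180 / 115 = 10.26 A through the feed wire.
P_line = I² R_line = (10.26)² × 0.960 = 101.1 W
P_source = P_load + P_line = 1180 + 101.1 = 1281 W
η = P_load / P_source = 1180 / 1281 = 0.9211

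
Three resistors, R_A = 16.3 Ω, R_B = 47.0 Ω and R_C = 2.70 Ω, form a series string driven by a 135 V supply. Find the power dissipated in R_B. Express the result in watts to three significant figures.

Since the resistors are in series they all carry the loop current I = V/R_total; the power in any one is I²R.
R_total = 16.3 + 47.0 + 2.70 = 66.00 Ω
I = V / R_total = 135 / 66.00 = 2.045 A
P_R_B = I² × R_B = (2.045)² × 47.0 = 196.6 W

197 W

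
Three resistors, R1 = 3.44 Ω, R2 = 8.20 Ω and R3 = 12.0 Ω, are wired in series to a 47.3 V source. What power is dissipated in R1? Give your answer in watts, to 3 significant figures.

13.8 W

The current is common to all series resistors; compute it, then apply P = I²R for the target.
R_total = 3.44 + 8.20 + 12.0 = 23.64 Ω
I = V / R_total = 47.3 / 23.64 = 2.001 A
P_R1 = I² × R1 = (2.001)² × 3.44 = 13.77 W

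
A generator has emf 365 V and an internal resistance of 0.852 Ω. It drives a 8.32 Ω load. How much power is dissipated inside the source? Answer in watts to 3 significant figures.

r is in series with the load, so it carries the full circuit current — the loss in it is I²r.
I = ε / (r + R) = 365 / (0.852 + 8.32) = 39.80 A
P_int = I² r = (39.80)² × 0.852 = 1349 W

1350 W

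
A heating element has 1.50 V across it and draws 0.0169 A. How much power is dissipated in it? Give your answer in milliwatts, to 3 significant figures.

V and I are known directly — P = V I, no intermediate step needed.
P = 1.50 V × 0.01690 A = 0.02535 W

25.3 mW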